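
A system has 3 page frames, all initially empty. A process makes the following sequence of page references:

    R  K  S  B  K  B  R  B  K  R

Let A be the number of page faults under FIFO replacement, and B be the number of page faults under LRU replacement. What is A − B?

1

Under FIFO: F F F F . . F . F . → 6 faults.
Under LRU: F F F F . . F . . . → 5 faults.
A − B = 6 − 5 = 1.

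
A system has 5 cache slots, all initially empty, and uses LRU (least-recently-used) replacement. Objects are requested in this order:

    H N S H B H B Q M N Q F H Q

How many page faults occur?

9

H: fault, frames [H]
N: fault, frames [H, N]
S: fault, frames [H, N, S]
H: hit
B: fault, frames [N, S, H, B]
H: hit
B: hit
Q: fault, frames [N, S, H, B, Q]
M: fault, evict N, frames [S, H, B, Q, M]
N: fault, evict S, frames [H, B, Q, M, N]
Q: hit
F: fault, evict H, frames [B, M, N, Q, F]
H: fault, evict B, frames [M, N, Q, F, H]
Q: hit
Page faults: 9.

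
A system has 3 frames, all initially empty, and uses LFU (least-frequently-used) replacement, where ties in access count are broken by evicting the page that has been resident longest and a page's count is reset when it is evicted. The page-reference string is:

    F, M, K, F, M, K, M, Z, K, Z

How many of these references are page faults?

F -> miss, frames {F}
M -> miss, frames {F,M}
K -> miss, frames {F,M,K}
F -> hit
M -> hit
K -> hit
M -> hit
Z -> miss, evict F, frames {M,K,Z}
K -> hit
Z -> hit
Page faults: 4.

4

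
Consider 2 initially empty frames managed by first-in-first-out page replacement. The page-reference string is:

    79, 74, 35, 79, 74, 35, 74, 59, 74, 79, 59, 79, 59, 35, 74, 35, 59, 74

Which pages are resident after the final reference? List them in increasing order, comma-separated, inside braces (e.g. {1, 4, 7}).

79 → fault, frames {79}
74 → fault, frames {79,74}
35 → fault, evict 79, frames {74,35}
79 → fault, evict 74, frames {35,79}
74 → fault, evict 35, frames {79,74}
35 → fault, evict 79, frames {74,35}
74 → hit
59 → fault, evict 74, frames {35,59}
74 → fault, evict 35, frames {59,74}
79 → fault, evict 59, frames {74,79}
59 → fault, evict 74, frames {79,59}
79 → hit
59 → hit
35 → fault, evict 79, frames {59,35}
74 → fault, evict 59, frames {35,74}
35 → hit
59 → fault, evict 35, frames {74,59}
74 → hit

{59, 74}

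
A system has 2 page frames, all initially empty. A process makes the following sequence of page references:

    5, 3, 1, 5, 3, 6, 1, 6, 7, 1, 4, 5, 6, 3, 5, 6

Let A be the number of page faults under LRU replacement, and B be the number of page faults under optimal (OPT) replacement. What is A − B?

Under LRU: F F F F F F F . F F F F F F F F → 15 faults.
Under OPT: F F F . F F . . F . F F F F . F → 11 faults.
A − B = 15 − 11 = 4.

4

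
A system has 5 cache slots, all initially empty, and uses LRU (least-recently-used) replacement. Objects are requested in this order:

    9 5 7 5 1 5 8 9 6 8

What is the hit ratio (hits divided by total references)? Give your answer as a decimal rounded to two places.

9: miss, frames {9}
5: miss, frames {9,5}
7: miss, frames {9,5,7}
5: hit
1: miss, frames {9,7,5,1}
5: hit
8: miss, frames {9,7,1,5,8}
9: hit
6: miss, evict 7, frames {1,5,8,9,6}
8: hit
Hits: 4 of 10 references → 4/10 = 0.4000.

0.40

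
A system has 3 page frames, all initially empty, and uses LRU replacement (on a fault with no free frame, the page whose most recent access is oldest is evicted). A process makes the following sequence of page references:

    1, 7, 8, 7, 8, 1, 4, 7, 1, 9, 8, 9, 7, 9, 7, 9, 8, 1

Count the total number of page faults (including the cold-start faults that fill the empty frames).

1 -> miss, frames {1}
7 -> miss, frames {1,7}
8 -> miss, frames {1,7,8}
7 -> hit
8 -> hit
1 -> hit
4 -> miss, evict 7, frames {8,1,4}
7 -> miss, evict 8, frames {1,4,7}
1 -> hit
9 -> miss, evict 4, frames {7,1,9}
8 -> miss, evict 7, frames {1,9,8}
9 -> hit
7 -> miss, evict 1, frames {8,9,7}
9 -> hit
7 -> hit
9 -> hit
8 -> hit
1 -> miss, evict 7, frames {9,8,1}
Page faults: 9.

9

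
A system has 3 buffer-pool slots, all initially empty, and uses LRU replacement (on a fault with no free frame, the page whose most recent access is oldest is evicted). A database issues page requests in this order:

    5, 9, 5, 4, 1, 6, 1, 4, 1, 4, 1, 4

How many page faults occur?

5: miss, frames [5]
9: miss, frames [5, 9]
5: hit
4: miss, frames [9, 5, 4]
1: miss, evict 9, frames [5, 4, 1]
6: miss, evict 5, frames [4, 1, 6]
1: hit
4: hit
1: hit
4: hit
1: hit
4: hit
Page faults: 5.

5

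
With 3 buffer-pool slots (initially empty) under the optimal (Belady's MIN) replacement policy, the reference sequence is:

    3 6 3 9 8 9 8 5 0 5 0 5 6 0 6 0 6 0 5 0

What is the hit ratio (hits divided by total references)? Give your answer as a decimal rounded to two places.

0.70

3 -> fault, frames (3)
6 -> fault, frames (3 6)
3 -> hit
9 -> fault, frames (3 6 9)
8 -> fault, evict 3, frames (6 9 8)
9 -> hit
8 -> hit
5 -> fault, evict 8, frames (6 9 5)
0 -> fault, evict 9, frames (6 5 0)
5 -> hit
0 -> hit
5 -> hit
6 -> hit
0 -> hit
6 -> hit
0 -> hit
6 -> hit
0 -> hit
5 -> hit
0 -> hit
Hits: 14 of 20 references → 14/20 = 0.7000.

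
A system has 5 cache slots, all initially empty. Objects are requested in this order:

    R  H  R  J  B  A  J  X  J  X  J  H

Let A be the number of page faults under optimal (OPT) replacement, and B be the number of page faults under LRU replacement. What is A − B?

Under OPT: F F . F F F . F . . . . → 6 faults.
Under LRU: F F . F F F . F . . . F → 7 faults.
A − B = 6 − 7 = -1.

-1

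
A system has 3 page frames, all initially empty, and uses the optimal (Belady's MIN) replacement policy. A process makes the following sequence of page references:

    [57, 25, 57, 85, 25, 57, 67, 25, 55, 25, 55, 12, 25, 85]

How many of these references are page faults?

6

57: fault, frames {57}
25: fault, frames {57,25}
57: hit
85: fault, frames {57,25,85}
25: hit
57: hit
67: fault, evict 57, frames {25,85,67}
25: hit
55: fault, evict 67, frames {25,85,55}
25: hit
55: hit
12: fault, evict 55, frames {25,85,12}
25: hit
85: hit
Page faults: 6.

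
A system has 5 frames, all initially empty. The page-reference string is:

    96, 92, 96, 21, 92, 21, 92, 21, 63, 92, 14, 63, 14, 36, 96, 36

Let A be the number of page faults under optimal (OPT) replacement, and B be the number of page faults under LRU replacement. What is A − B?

-1

Under OPT: F F . F . . . . F . F . . F . . → 6 faults.
Under LRU: F F . F . . . . F . F . . F F . → 7 faults.
A − B = 6 − 7 = -1.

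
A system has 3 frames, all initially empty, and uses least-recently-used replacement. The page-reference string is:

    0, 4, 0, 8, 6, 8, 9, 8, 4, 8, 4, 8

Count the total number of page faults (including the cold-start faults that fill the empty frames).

6

0: miss, frames (0)
4: miss, frames (0 4)
0: hit
8: miss, frames (4 0 8)
6: miss, evict 4, frames (0 8 6)
8: hit
9: miss, evict 0, frames (6 8 9)
8: hit
4: miss, evict 6, frames (9 8 4)
8: hit
4: hit
8: hit
Page faults: 6.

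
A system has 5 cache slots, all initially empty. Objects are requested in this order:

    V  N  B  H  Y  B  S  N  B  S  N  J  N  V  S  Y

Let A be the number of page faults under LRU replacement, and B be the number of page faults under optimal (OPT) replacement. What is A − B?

Under LRU: F F F F F . F . . . . F . F . F → 9 faults.
Under OPT: F F F F F . F . . . . F . . . . → 7 faults.
A − B = 9 − 7 = 2.

2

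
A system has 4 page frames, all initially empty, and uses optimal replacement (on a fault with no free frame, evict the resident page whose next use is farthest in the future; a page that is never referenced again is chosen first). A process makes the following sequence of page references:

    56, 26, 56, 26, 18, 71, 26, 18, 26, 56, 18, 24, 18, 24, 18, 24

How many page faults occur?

56 -> fault, frames [56]
26 -> fault, frames [56, 26]
56 -> hit
26 -> hit
18 -> fault, frames [56, 26, 18]
71 -> fault, frames [56, 26, 18, 71]
26 -> hit
18 -> hit
26 -> hit
56 -> hit
18 -> hit
24 -> fault, evict 71, frames [56, 26, 18, 24]
18 -> hit
24 -> hit
18 -> hit
24 -> hit
Page faults: 5.

5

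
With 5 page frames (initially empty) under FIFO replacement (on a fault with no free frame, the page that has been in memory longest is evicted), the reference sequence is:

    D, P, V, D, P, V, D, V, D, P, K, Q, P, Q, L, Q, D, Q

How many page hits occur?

D → fault, frames [D]
P → fault, frames [D, P]
V → fault, frames [D, P, V]
D → hit
P → hit
V → hit
D → hit
V → hit
D → hit
P → hit
K → fault, frames [D, P, V, K]
Q → fault, frames [D, P, V, K, Q]
P → hit
Q → hit
L → fault, evict D, frames [P, V, K, Q, L]
Q → hit
D → fault, evict P, frames [V, K, Q, L, D]
Q → hit
Hits: 11.

11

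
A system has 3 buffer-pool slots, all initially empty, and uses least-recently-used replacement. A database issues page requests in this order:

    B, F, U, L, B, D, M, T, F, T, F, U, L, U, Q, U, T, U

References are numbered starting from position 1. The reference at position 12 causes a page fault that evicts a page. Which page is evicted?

M

pos 1: B → fault, frames {B}
pos 2: F → fault, frames {B,F}
pos 3: U → fault, frames {B,F,U}
pos 4: L → fault, evict B, frames {F,U,L}
pos 5: B → fault, evict F, frames {U,L,B}
pos 6: D → fault, evict U, frames {L,B,D}
pos 7: M → fault, evict L, frames {B,D,M}
pos 8: T → fault, evict B, frames {D,M,T}
pos 9: F → fault, evict D, frames {M,T,F}
pos 10: T → hit
pos 11: F → hit
pos 12: U → fault, evict M, frames {T,F,U}
At position 12, page M is evicted.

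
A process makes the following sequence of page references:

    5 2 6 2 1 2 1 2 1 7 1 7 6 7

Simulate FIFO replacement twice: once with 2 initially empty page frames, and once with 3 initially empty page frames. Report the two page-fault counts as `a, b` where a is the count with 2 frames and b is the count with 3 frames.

2 frames: F F F . F F . . . F F . F F → 9 faults.
3 frames: F F F . F . . . . F . . . . → 5 faults.
5 < 9: adding a frame reduced faults, as is typical.

9, 5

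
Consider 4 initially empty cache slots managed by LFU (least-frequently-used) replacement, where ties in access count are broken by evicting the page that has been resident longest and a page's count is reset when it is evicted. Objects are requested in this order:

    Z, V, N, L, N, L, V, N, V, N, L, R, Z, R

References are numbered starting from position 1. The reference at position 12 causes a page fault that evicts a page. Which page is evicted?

pos 1: Z → fault, frames (Z)
pos 2: V → fault, frames (Z V)
pos 3: N → fault, frames (Z V N)
pos 4: L → fault, frames (Z V N L)
pos 5: N → hit
pos 6: L → hit
pos 7: V → hit
pos 8: N → hit
pos 9: V → hit
pos 10: N → hit
pos 11: L → hit
pos 12: R → fault, evict Z, frames (V N L R)
At position 12, page Z is evicted.

Z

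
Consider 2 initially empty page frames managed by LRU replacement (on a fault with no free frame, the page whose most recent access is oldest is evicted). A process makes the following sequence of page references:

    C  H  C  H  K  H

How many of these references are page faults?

C: miss, frames [C]
H: miss, frames [C, H]
C: hit
H: hit
K: miss, evict C, frames [H, K]
H: hit
Page faults: 3.

3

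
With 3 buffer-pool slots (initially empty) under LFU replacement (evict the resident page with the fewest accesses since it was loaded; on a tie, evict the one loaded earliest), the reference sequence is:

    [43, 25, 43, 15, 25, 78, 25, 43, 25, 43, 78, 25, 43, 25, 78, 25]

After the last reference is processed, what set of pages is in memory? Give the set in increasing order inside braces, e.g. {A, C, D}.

{25, 43, 78}

43 → fault, frames {43}
25 → fault, frames {43,25}
43 → hit
15 → fault, frames {43,25,15}
25 → hit
78 → fault, evict 15, frames {43,25,78}
25 → hit
43 → hit
25 → hit
43 → hit
78 → hit
25 → hit
43 → hit
25 → hit
78 → hit
25 → hit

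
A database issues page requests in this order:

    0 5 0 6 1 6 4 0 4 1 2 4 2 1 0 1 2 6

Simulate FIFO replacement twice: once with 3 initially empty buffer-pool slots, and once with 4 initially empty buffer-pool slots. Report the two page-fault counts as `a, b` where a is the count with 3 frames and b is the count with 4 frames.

3 frames: F F . F F . F F . . F . . F . . . F → 9 faults.
4 frames: F F . F F . F F . . F . . . . . . F → 8 faults.
8 < 9: adding a frame reduced faults, as is typical.

9, 8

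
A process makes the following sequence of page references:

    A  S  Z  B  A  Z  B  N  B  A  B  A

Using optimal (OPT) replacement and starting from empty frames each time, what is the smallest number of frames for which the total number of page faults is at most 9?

2

f=1: 12 faults
f=2: 7 faults
f=3: 5 faults
f=4: 5 faults
f=5: 5 faults
Smallest f with faults ≤ 9 is 2.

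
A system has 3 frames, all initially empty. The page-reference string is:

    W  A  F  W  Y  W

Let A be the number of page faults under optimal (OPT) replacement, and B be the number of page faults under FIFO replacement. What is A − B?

Under OPT: F F F . F . → 4 faults.
Under FIFO: F F F . F F → 5 faults.
A − B = 4 − 5 = -1.

-1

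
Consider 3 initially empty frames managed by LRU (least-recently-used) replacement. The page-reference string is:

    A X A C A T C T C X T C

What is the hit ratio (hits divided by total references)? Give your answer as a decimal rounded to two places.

0.58

A → fault, frames {A}
X → fault, frames {A,X}
A → hit
C → fault, frames {X,A,C}
A → hit
T → fault, evict X, frames {C,A,T}
C → hit
T → hit
C → hit
X → fault, evict A, frames {T,C,X}
T → hit
C → hit
Hits: 7 of 12 references → 7/12 = 0.5833.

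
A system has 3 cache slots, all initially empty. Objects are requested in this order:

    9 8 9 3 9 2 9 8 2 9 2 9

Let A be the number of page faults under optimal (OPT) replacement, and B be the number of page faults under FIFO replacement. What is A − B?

Under OPT: F F . F . F . . . . . . → 4 faults.
Under FIFO: F F . F . F F F . . . . → 6 faults.
A − B = 4 − 6 = -2.

-2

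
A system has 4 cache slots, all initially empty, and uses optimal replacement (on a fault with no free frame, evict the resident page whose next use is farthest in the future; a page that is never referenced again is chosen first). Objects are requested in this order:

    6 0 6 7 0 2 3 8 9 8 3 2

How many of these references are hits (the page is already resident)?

5

6 → miss, frames [6]
0 → miss, frames [6, 0]
6 → hit
7 → miss, frames [6, 0, 7]
0 → hit
2 → miss, frames [6, 0, 7, 2]
3 → miss, evict 7, frames [6, 0, 2, 3]
8 → miss, evict 0, frames [6, 2, 3, 8]
9 → miss, evict 6, frames [2, 3, 8, 9]
8 → hit
3 → hit
2 → hit
Hits: 5.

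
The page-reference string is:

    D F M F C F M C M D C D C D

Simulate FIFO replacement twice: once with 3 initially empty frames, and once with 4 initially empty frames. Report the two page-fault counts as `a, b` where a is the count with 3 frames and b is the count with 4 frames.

5, 4

3 frames: F F F . F . . . . F . . . . → 5 faults.
4 frames: F F F . F . . . . . . . . . → 4 faults.
4 < 5: adding a frame reduced faults, as is typical.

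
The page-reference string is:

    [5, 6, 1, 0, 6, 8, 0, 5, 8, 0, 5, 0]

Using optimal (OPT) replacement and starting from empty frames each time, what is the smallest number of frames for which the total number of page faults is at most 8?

f=1: 12 faults
f=2: 7 faults
f=3: 5 faults
f=4: 5 faults
f=5: 5 faults
Smallest f with faults ≤ 8 is 2.

2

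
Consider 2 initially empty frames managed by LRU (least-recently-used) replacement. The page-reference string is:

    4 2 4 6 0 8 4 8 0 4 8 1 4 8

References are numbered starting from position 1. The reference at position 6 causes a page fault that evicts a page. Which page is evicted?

6

pos 1: 4 -> fault, frames [4]
pos 2: 2 -> fault, frames [4, 2]
pos 3: 4 -> hit
pos 4: 6 -> fault, evict 2, frames [4, 6]
pos 5: 0 -> fault, evict 4, frames [6, 0]
pos 6: 8 -> fault, evict 6, frames [0, 8]
At position 6, page 6 is evicted.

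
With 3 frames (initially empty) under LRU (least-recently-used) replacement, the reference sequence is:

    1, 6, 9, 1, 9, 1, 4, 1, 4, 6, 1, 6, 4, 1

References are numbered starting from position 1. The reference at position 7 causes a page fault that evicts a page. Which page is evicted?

6

pos 1: 1 -> miss, frames [1]
pos 2: 6 -> miss, frames [1, 6]
pos 3: 9 -> miss, frames [1, 6, 9]
pos 4: 1 -> hit
pos 5: 9 -> hit
pos 6: 1 -> hit
pos 7: 4 -> miss, evict 6, frames [9, 1, 4]
At position 7, page 6 is evicted.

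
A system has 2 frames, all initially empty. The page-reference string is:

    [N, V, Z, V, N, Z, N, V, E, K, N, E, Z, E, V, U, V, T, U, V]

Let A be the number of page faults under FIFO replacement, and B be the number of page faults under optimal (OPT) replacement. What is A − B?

1

Under FIFO: F F F . F . . F F F F F F . F F . F . F → 14 faults.
Under OPT: F F F . F . . F F F . F F . F F . F . F → 13 faults.
A − B = 14 − 13 = 1.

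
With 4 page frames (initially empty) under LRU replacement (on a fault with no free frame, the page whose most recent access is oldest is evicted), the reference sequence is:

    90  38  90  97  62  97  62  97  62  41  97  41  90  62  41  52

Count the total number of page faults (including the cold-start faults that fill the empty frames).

90: fault, frames {90}
38: fault, frames {90,38}
90: hit
97: fault, frames {38,90,97}
62: fault, frames {38,90,97,62}
97: hit
62: hit
97: hit
62: hit
41: fault, evict 38, frames {90,97,62,41}
97: hit
41: hit
90: hit
62: hit
41: hit
52: fault, evict 97, frames {90,62,41,52}
Page faults: 6.

6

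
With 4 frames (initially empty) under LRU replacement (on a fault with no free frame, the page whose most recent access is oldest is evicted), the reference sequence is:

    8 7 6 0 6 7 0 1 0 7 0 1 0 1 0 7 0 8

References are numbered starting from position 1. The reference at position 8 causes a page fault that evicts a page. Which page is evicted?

pos 1: 8 -> miss, frames [8]
pos 2: 7 -> miss, frames [8, 7]
pos 3: 6 -> miss, frames [8, 7, 6]
pos 4: 0 -> miss, frames [8, 7, 6, 0]
pos 5: 6 -> hit
pos 6: 7 -> hit
pos 7: 0 -> hit
pos 8: 1 -> miss, evict 8, frames [6, 7, 0, 1]
At position 8, page 8 is evicted.

8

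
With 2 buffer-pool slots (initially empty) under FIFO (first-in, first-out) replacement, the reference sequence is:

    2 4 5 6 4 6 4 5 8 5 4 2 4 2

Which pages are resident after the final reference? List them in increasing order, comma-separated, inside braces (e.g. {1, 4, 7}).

{2, 4}

2: fault, frames [2]
4: fault, frames [2, 4]
5: fault, evict 2, frames [4, 5]
6: fault, evict 4, frames [5, 6]
4: fault, evict 5, frames [6, 4]
6: hit
4: hit
5: fault, evict 6, frames [4, 5]
8: fault, evict 4, frames [5, 8]
5: hit
4: fault, evict 5, frames [8, 4]
2: fault, evict 8, frames [4, 2]
4: hit
2: hit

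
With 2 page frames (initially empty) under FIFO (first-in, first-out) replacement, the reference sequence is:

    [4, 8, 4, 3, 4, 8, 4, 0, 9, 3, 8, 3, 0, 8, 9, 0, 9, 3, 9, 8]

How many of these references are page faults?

13

4 -> miss, frames {4}
8 -> miss, frames {4,8}
4 -> hit
3 -> miss, evict 4, frames {8,3}
4 -> miss, evict 8, frames {3,4}
8 -> miss, evict 3, frames {4,8}
4 -> hit
0 -> miss, evict 4, frames {8,0}
9 -> miss, evict 8, frames {0,9}
3 -> miss, evict 0, frames {9,3}
8 -> miss, evict 9, frames {3,8}
3 -> hit
0 -> miss, evict 3, frames {8,0}
8 -> hit
9 -> miss, evict 8, frames {0,9}
0 -> hit
9 -> hit
3 -> miss, evict 0, frames {9,3}
9 -> hit
8 -> miss, evict 9, frames {3,8}
Page faults: 13.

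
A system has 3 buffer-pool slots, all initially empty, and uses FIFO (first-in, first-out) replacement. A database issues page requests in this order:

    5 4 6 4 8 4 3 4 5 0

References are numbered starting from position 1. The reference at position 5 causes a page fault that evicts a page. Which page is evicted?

pos 1: 5: miss, frames [5]
pos 2: 4: miss, frames [5, 4]
pos 3: 6: miss, frames [5, 4, 6]
pos 4: 4: hit
pos 5: 8: miss, evict 5, frames [4, 6, 8]
At position 5, page 5 is evicted.

5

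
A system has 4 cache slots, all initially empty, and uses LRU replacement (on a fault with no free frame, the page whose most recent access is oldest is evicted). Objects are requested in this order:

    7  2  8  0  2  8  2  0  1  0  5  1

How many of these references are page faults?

7 → fault, frames (7)
2 → fault, frames (7 2)
8 → fault, frames (7 2 8)
0 → fault, frames (7 2 8 0)
2 → hit
8 → hit
2 → hit
0 → hit
1 → fault, evict 7, frames (8 2 0 1)
0 → hit
5 → fault, evict 8, frames (2 1 0 5)
1 → hit
Page faults: 6.

6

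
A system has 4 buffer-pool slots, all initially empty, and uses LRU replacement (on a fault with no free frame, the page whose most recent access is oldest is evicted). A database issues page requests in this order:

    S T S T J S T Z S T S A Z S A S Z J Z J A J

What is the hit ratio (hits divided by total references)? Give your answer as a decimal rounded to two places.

0.73

S -> fault, frames [S]
T -> fault, frames [S, T]
S -> hit
T -> hit
J -> fault, frames [S, T, J]
S -> hit
T -> hit
Z -> fault, frames [J, S, T, Z]
S -> hit
T -> hit
S -> hit
A -> fault, evict J, frames [Z, T, S, A]
Z -> hit
S -> hit
A -> hit
S -> hit
Z -> hit
J -> fault, evict T, frames [A, S, Z, J]
Z -> hit
J -> hit
A -> hit
J -> hit
Hits: 16 of 22 references → 16/22 = 0.7273.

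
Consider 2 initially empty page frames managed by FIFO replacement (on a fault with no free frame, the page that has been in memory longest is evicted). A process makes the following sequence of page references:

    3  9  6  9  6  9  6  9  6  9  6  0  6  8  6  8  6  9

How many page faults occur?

3: fault, frames {3}
9: fault, frames {3,9}
6: fault, evict 3, frames {9,6}
9: hit
6: hit
9: hit
6: hit
9: hit
6: hit
9: hit
6: hit
0: fault, evict 9, frames {6,0}
6: hit
8: fault, evict 6, frames {0,8}
6: fault, evict 0, frames {8,6}
8: hit
6: hit
9: fault, evict 8, frames {6,9}
Page faults: 7.

7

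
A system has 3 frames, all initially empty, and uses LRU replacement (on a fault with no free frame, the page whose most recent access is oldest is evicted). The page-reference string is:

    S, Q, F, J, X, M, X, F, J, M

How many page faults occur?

9

S: miss, frames {S}
Q: miss, frames {S,Q}
F: miss, frames {S,Q,F}
J: miss, evict S, frames {Q,F,J}
X: miss, evict Q, frames {F,J,X}
M: miss, evict F, frames {J,X,M}
X: hit
F: miss, evict J, frames {M,X,F}
J: miss, evict M, frames {X,F,J}
M: miss, evict X, frames {F,J,M}
Page faults: 9.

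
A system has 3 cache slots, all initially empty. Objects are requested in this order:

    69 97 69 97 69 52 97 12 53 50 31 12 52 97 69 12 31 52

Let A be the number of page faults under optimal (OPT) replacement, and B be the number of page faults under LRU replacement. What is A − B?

Under OPT: F F . . . F . F F F F . . F F . . F → 10 faults.
Under LRU: F F . . . F . F F F F F F F F F F F → 14 faults.
A − B = 10 − 14 = -4.

-4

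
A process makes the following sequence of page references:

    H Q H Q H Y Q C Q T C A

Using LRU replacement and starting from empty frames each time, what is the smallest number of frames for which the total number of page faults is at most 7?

3

f=1: 12 faults
f=2: 8 faults
f=3: 6 faults
f=4: 6 faults
f=5: 6 faults
f=6: 6 faults
Smallest f with faults ≤ 7 is 3.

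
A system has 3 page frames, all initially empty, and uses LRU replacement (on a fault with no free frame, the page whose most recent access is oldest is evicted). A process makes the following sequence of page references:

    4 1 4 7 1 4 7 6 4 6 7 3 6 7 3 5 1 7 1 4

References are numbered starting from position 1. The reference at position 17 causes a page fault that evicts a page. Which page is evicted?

pos 1: 4 → miss, frames (4)
pos 2: 1 → miss, frames (4 1)
pos 3: 4 → hit
pos 4: 7 → miss, frames (1 4 7)
pos 5: 1 → hit
pos 6: 4 → hit
pos 7: 7 → hit
pos 8: 6 → miss, evict 1, frames (4 7 6)
pos 9: 4 → hit
pos 10: 6 → hit
pos 11: 7 → hit
pos 12: 3 → miss, evict 4, frames (6 7 3)
pos 13: 6 → hit
pos 14: 7 → hit
pos 15: 3 → hit
pos 16: 5 → miss, evict 6, frames (7 3 5)
pos 17: 1 → miss, evict 7, frames (3 5 1)
At position 17, page 7 is evicted.

7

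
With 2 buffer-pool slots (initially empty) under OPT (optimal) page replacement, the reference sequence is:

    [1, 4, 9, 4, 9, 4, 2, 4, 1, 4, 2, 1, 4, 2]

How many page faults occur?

7

1: fault, frames [1]
4: fault, frames [1, 4]
9: fault, evict 1, frames [4, 9]
4: hit
9: hit
4: hit
2: fault, evict 9, frames [4, 2]
4: hit
1: fault, evict 2, frames [4, 1]
4: hit
2: fault, evict 4, frames [1, 2]
1: hit
4: fault, evict 1, frames [2, 4]
2: hit
Page faults: 7.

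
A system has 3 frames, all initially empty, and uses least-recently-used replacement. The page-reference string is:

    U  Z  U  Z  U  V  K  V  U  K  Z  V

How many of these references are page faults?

U -> fault, frames (U)
Z -> fault, frames (U Z)
U -> hit
Z -> hit
U -> hit
V -> fault, frames (Z U V)
K -> fault, evict Z, frames (U V K)
V -> hit
U -> hit
K -> hit
Z -> fault, evict V, frames (U K Z)
V -> fault, evict U, frames (K Z V)
Page faults: 6.

6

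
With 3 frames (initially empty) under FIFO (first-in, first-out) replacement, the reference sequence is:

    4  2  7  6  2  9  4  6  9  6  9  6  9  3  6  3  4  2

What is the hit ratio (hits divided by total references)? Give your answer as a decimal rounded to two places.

4 -> miss, frames {4}
2 -> miss, frames {4,2}
7 -> miss, frames {4,2,7}
6 -> miss, evict 4, frames {2,7,6}
2 -> hit
9 -> miss, evict 2, frames {7,6,9}
4 -> miss, evict 7, frames {6,9,4}
6 -> hit
9 -> hit
6 -> hit
9 -> hit
6 -> hit
9 -> hit
3 -> miss, evict 6, frames {9,4,3}
6 -> miss, evict 9, frames {4,3,6}
3 -> hit
4 -> hit
2 -> miss, evict 4, frames {3,6,2}
Hits: 9 of 18 references → 9/18 = 0.5000.

0.50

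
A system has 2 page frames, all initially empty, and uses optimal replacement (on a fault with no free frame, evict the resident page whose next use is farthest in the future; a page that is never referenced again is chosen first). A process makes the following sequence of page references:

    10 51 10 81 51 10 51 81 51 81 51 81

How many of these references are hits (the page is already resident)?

7

10 → fault, frames {10}
51 → fault, frames {10,51}
10 → hit
81 → fault, evict 10, frames {51,81}
51 → hit
10 → fault, evict 81, frames {51,10}
51 → hit
81 → fault, evict 10, frames {51,81}
51 → hit
81 → hit
51 → hit
81 → hit
Hits: 7.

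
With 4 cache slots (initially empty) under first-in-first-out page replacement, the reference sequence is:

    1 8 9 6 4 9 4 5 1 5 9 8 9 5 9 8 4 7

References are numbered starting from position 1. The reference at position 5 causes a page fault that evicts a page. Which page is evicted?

1

pos 1: 1 → fault, frames (1)
pos 2: 8 → fault, frames (1 8)
pos 3: 9 → fault, frames (1 8 9)
pos 4: 6 → fault, frames (1 8 9 6)
pos 5: 4 → fault, evict 1, frames (8 9 6 4)
At position 5, page 1 is evicted.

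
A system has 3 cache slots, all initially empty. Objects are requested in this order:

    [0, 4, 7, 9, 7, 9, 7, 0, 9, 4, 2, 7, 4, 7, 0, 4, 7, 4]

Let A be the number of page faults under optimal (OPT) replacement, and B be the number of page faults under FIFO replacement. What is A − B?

-3

Under OPT: F F F F . . . . . F F . . . F . . . → 7 faults.
Under FIFO: F F F F . . . F . F F F . . F F . . → 10 faults.
A − B = 7 − 10 = -3.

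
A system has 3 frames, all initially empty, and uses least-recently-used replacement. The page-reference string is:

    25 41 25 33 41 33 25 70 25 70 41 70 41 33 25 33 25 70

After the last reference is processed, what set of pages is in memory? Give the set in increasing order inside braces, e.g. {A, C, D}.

25 -> miss, frames {25}
41 -> miss, frames {25,41}
25 -> hit
33 -> miss, frames {41,25,33}
41 -> hit
33 -> hit
25 -> hit
70 -> miss, evict 41, frames {33,25,70}
25 -> hit
70 -> hit
41 -> miss, evict 33, frames {25,70,41}
70 -> hit
41 -> hit
33 -> miss, evict 25, frames {70,41,33}
25 -> miss, evict 70, frames {41,33,25}
33 -> hit
25 -> hit
70 -> miss, evict 41, frames {33,25,70}

{25, 33, 70}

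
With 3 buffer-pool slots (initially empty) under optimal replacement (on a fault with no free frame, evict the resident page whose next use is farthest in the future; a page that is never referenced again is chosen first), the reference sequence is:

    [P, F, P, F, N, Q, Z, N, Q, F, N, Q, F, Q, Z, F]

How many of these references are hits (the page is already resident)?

9

P → fault, frames {P}
F → fault, frames {P,F}
P → hit
F → hit
N → fault, frames {P,F,N}
Q → fault, evict P, frames {F,N,Q}
Z → fault, evict F, frames {N,Q,Z}
N → hit
Q → hit
F → fault, evict Z, frames {N,Q,F}
N → hit
Q → hit
F → hit
Q → hit
Z → fault, evict Q, frames {N,F,Z}
F → hit
Hits: 9.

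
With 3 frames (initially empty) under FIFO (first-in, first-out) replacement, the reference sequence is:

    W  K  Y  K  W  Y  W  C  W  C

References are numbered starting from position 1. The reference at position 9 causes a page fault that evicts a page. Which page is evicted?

K

pos 1: W → fault, frames [W]
pos 2: K → fault, frames [W, K]
pos 3: Y → fault, frames [W, K, Y]
pos 4: K → hit
pos 5: W → hit
pos 6: Y → hit
pos 7: W → hit
pos 8: C → fault, evict W, frames [K, Y, C]
pos 9: W → fault, evict K, frames [Y, C, W]
At position 9, page K is evicted.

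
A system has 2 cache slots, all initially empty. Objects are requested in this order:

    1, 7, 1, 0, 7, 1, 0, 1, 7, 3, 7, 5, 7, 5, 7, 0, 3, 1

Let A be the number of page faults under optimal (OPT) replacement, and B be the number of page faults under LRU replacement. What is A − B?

Under OPT: F F . F . F . . F F . F . . . F F F → 10 faults.
Under LRU: F F . F F F F . F F . F . . . F F F → 12 faults.
A − B = 10 − 12 = -2.

-2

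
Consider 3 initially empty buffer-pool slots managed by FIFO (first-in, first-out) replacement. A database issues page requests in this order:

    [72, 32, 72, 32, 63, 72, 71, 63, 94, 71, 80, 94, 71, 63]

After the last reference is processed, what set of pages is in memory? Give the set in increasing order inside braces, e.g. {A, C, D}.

{63, 80, 94}

72 → fault, frames (72)
32 → fault, frames (72 32)
72 → hit
32 → hit
63 → fault, frames (72 32 63)
72 → hit
71 → fault, evict 72, frames (32 63 71)
63 → hit
94 → fault, evict 32, frames (63 71 94)
71 → hit
80 → fault, evict 63, frames (71 94 80)
94 → hit
71 → hit
63 → fault, evict 71, frames (94 80 63)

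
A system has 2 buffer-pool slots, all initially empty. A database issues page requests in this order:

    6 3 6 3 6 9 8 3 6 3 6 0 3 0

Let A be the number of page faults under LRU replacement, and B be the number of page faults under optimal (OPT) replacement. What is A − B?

Under LRU: F F . . . F F F F . . F F . → 8 faults.
Under OPT: F F . . . F F . F . . F . . → 6 faults.
A − B = 8 − 6 = 2.

2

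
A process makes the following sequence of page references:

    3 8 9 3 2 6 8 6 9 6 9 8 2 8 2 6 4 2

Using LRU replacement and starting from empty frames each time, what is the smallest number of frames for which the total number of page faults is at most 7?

f=1: 18 faults
f=2: 13 faults
f=3: 10 faults
f=4: 8 faults
f=5: 6 faults
f=6: 6 faults
Smallest f with faults ≤ 7 is 5.

5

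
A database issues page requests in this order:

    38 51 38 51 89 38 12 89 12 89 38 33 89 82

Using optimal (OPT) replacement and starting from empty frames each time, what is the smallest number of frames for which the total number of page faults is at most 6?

f=1: 14 faults
f=2: 7 faults
f=3: 6 faults
f=4: 6 faults
f=5: 6 faults
f=6: 6 faults
Smallest f with faults ≤ 6 is 3.

3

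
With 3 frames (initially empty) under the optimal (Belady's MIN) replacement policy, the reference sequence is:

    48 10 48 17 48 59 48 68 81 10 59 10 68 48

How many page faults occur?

48 → miss, frames [48]
10 → miss, frames [48, 10]
48 → hit
17 → miss, frames [48, 10, 17]
48 → hit
59 → miss, evict 17, frames [48, 10, 59]
48 → hit
68 → miss, evict 48, frames [10, 59, 68]
81 → miss, evict 68, frames [10, 59, 81]
10 → hit
59 → hit
10 → hit
68 → miss, evict 81, frames [10, 59, 68]
48 → miss, evict 68, frames [10, 59, 48]
Page faults: 8.

8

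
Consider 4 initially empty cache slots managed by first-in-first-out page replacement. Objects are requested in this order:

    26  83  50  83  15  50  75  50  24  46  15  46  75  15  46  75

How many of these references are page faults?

7

26: miss, frames (26)
83: miss, frames (26 83)
50: miss, frames (26 83 50)
83: hit
15: miss, frames (26 83 50 15)
50: hit
75: miss, evict 26, frames (83 50 15 75)
50: hit
24: miss, evict 83, frames (50 15 75 24)
46: miss, evict 50, frames (15 75 24 46)
15: hit
46: hit
75: hit
15: hit
46: hit
75: hit
Page faults: 7.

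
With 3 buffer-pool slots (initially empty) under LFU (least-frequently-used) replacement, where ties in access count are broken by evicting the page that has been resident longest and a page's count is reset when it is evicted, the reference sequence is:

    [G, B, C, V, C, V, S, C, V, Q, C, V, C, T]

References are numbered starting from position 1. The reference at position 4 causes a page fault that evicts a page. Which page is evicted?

pos 1: G: fault, frames [G]
pos 2: B: fault, frames [G, B]
pos 3: C: fault, frames [G, B, C]
pos 4: V: fault, evict G, frames [B, C, V]
At position 4, page G is evicted.

G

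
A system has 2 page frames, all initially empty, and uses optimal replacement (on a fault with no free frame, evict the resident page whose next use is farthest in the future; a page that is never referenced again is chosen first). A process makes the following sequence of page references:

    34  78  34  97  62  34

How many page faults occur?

34 → miss, frames (34)
78 → miss, frames (34 78)
34 → hit
97 → miss, evict 78, frames (34 97)
62 → miss, evict 97, frames (34 62)
34 → hit
Page faults: 4.

4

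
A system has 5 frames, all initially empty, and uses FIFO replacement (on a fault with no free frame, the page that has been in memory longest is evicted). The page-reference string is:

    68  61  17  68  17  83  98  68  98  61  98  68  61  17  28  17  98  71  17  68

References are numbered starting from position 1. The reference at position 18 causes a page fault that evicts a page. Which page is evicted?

61

pos 1: 68 -> fault, frames [68]
pos 2: 61 -> fault, frames [68, 61]
pos 3: 17 -> fault, frames [68, 61, 17]
pos 4: 68 -> hit
pos 5: 17 -> hit
pos 6: 83 -> fault, frames [68, 61, 17, 83]
pos 7: 98 -> fault, frames [68, 61, 17, 83, 98]
pos 8: 68 -> hit
pos 9: 98 -> hit
pos 10: 61 -> hit
pos 11: 98 -> hit
pos 12: 68 -> hit
pos 13: 61 -> hit
pos 14: 17 -> hit
pos 15: 28 -> fault, evict 68, frames [61, 17, 83, 98, 28]
pos 16: 17 -> hit
pos 17: 98 -> hit
pos 18: 71 -> fault, evict 61, frames [17, 83, 98, 28, 71]
At position 18, page 61 is evicted.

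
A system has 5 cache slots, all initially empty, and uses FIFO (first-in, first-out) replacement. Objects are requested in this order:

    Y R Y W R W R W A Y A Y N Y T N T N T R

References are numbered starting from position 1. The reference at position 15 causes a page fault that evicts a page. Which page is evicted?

Y

pos 1: Y → fault, frames {Y}
pos 2: R → fault, frames {Y,R}
pos 3: Y → hit
pos 4: W → fault, frames {Y,R,W}
pos 5: R → hit
pos 6: W → hit
pos 7: R → hit
pos 8: W → hit
pos 9: A → fault, frames {Y,R,W,A}
pos 10: Y → hit
pos 11: A → hit
pos 12: Y → hit
pos 13: N → fault, frames {Y,R,W,A,N}
pos 14: Y → hit
pos 15: T → fault, evict Y, frames {R,W,A,N,T}
At position 15, page Y is evicted.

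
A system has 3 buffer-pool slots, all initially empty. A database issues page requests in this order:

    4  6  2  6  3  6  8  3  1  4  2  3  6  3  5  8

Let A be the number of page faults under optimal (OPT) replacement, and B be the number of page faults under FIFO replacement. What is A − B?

-2

Under OPT: F F F . F . F . F . F . F . F F → 10 faults.
Under FIFO: F F F . F . F . F F F F F . F F → 12 faults.
A − B = 10 − 12 = -2.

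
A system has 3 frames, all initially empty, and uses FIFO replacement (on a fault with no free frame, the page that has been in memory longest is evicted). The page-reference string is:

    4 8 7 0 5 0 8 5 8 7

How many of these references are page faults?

4 → miss, frames {4}
8 → miss, frames {4,8}
7 → miss, frames {4,8,7}
0 → miss, evict 4, frames {8,7,0}
5 → miss, evict 8, frames {7,0,5}
0 → hit
8 → miss, evict 7, frames {0,5,8}
5 → hit
8 → hit
7 → miss, evict 0, frames {5,8,7}
Page faults: 7.

7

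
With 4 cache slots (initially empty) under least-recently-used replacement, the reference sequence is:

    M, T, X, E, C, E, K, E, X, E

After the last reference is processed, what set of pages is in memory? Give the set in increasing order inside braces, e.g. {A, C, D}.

{C, E, K, X}

M: fault, frames (M)
T: fault, frames (M T)
X: fault, frames (M T X)
E: fault, frames (M T X E)
C: fault, evict M, frames (T X E C)
E: hit
K: fault, evict T, frames (X C E K)
E: hit
X: hit
E: hit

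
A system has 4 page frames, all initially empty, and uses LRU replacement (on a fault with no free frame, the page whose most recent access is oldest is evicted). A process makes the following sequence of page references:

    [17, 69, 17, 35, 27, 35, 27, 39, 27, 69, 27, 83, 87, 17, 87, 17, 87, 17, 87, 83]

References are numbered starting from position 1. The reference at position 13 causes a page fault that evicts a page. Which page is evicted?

pos 1: 17: fault, frames (17)
pos 2: 69: fault, frames (17 69)
pos 3: 17: hit
pos 4: 35: fault, frames (69 17 35)
pos 5: 27: fault, frames (69 17 35 27)
pos 6: 35: hit
pos 7: 27: hit
pos 8: 39: fault, evict 69, frames (17 35 27 39)
pos 9: 27: hit
pos 10: 69: fault, evict 17, frames (35 39 27 69)
pos 11: 27: hit
pos 12: 83: fault, evict 35, frames (39 69 27 83)
pos 13: 87: fault, evict 39, frames (69 27 83 87)
At position 13, page 39 is evicted.

39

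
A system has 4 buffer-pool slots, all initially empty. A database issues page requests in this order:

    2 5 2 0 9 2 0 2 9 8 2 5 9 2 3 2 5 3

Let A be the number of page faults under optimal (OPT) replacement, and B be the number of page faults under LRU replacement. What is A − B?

-1

Under OPT: F F . F F . . . . F . . . . F . . . → 6 faults.
Under LRU: F F . F F . . . . F . F . . F . . . → 7 faults.
A − B = 6 − 7 = -1.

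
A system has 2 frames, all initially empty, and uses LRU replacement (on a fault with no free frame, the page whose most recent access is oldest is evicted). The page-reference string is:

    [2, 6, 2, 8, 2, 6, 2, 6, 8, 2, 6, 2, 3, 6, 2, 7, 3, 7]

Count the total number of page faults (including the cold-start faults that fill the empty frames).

12

2 → miss, frames {2}
6 → miss, frames {2,6}
2 → hit
8 → miss, evict 6, frames {2,8}
2 → hit
6 → miss, evict 8, frames {2,6}
2 → hit
6 → hit
8 → miss, evict 2, frames {6,8}
2 → miss, evict 6, frames {8,2}
6 → miss, evict 8, frames {2,6}
2 → hit
3 → miss, evict 6, frames {2,3}
6 → miss, evict 2, frames {3,6}
2 → miss, evict 3, frames {6,2}
7 → miss, evict 6, frames {2,7}
3 → miss, evict 2, frames {7,3}
7 → hit
Page faults: 12.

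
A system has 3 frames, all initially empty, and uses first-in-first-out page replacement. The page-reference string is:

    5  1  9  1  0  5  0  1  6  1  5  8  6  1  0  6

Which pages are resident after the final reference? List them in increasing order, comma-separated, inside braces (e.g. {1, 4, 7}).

{0, 6, 8}

5: fault, frames (5)
1: fault, frames (5 1)
9: fault, frames (5 1 9)
1: hit
0: fault, evict 5, frames (1 9 0)
5: fault, evict 1, frames (9 0 5)
0: hit
1: fault, evict 9, frames (0 5 1)
6: fault, evict 0, frames (5 1 6)
1: hit
5: hit
8: fault, evict 5, frames (1 6 8)
6: hit
1: hit
0: fault, evict 1, frames (6 8 0)
6: hit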